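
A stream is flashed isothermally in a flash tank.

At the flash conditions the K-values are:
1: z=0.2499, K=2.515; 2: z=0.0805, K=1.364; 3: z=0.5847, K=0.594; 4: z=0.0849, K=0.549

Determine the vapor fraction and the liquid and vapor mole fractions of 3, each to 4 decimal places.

Rachford–Rice: g(ψ) = Σ zᵢ(Kᵢ−1)/(1+ψ(Kᵢ−1)) = 0.
Feasibility: ΣzᵢKᵢ = 1.1322, Σzᵢ/Kᵢ = 1.2974 — both > 1, two phases present.
Newton iteration, ψ⁰ = 0.42:
  ψ = 0.4200: g = -0.07664, g' = -0.3886 → ψ = 0.2228
  ψ = 0.2228: g = 0.00660, g' = -0.4676 → ψ = 0.2369
  ψ = 0.2369: g = 0.00006, g' = -0.4593 → ψ = 0.2370
Converged at ψ = 0.2370.
Compositions from xᵢ = zᵢ/(1+ψ(Kᵢ−1)), yᵢ = Kᵢxᵢ:
  1: x = 0.1839, y = 0.4624
  2: x = 0.0741, y = 0.1011
  3: x = 0.6470, y = 0.3843
  4: x = 0.0951, y = 0.0522

ψ = 0.2370, x_3 = 0.6470, y_3 = 0.3843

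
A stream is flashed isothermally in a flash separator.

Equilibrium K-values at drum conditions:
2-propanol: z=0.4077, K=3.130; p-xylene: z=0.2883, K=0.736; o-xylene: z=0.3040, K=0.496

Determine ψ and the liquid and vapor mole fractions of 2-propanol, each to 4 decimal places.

ψ = 0.7363, x_2-propanol = 0.1587, y_2-propanol = 0.4968

Iterate (Newton) starting at ψ = 0.5:
  ψ = 0.5000: g = 0.12801, g' = -0.5985 → ψ = 0.7139
  ψ = 0.7139: g = 0.01140, g' = -0.5101 → ψ = 0.7363
Converged at ψ = 0.7363.
Compositions from xᵢ = zᵢ/(1+ψ(Kᵢ−1)), yᵢ = Kᵢxᵢ:
  2-propanol: x = 0.1587, y = 0.4968
  p-xylene: x = 0.3579, y = 0.2634
  o-xylene: x = 0.4834, y = 0.2398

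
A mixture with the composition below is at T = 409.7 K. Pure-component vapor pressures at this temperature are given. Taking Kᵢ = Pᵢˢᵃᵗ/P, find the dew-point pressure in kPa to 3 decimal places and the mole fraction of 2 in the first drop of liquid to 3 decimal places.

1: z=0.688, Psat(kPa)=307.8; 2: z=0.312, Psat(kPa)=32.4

Pdew = 84.283 kPa, x_2 = 0.812

At the dew point ψ → 1, so Σzᵢ/Kᵢ = 1 with Kᵢ = Pᵢˢᵃᵗ/P ⇒ 1/P = Σzᵢ/Pᵢˢᵃᵗ.
1/P = 0.688/307.8 + 0.312/32.4 = 0.011865 ⇒ P = 84.283 kPa
xᵢ = zᵢP/Pᵢˢᵃᵗ ⇒ x_2 = 0.312·84.283/32.4 = 0.812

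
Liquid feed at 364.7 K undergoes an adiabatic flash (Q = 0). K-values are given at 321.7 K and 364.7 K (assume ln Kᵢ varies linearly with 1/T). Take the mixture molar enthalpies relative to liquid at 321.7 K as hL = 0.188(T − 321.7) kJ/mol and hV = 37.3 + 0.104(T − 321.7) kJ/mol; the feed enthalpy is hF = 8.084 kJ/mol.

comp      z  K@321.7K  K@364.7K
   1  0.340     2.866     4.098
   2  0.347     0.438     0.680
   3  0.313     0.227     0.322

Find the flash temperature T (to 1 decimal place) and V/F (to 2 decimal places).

Adiabatic flash: solve Rachford–Rice at each trial T, then check hF = ψ·hV(T) + (1−ψ)·hL(T).
  T = 321.7 K: K = (2.866, 0.438, 0.227), RR gives ψ = 0.158, H_out = 5.906 kJ/mol
  T = 364.7 K: K = (4.098, 0.680, 0.322), RR gives ψ = 0.455, H_out = 23.423 kJ/mol
  T = 343.2 K: K = (3.466, 0.553, 0.273), RR gives ψ = 0.312, H_out = 15.102 kJ/mol
  T = 332.4 K: K = (3.160, 0.494, 0.250), RR gives ψ = 0.238, H_out = 10.657 kJ/mol
  T = 327.0 K: K = (3.010, 0.465, 0.238), RR gives ψ = 0.199, H_out = 8.314 kJ/mol
  T = 324.4 K: K = (2.939, 0.452, 0.233), RR gives ψ = 0.179, H_out = 7.148 kJ/mol
  T = 325.7 K: K = (2.975, 0.459, 0.235), RR gives ψ = 0.189, H_out = 7.734 kJ/mol
Linear interpolation between T = 325.7 (H_out = 7.734) and T = 327.0 (H_out = 8.314) on hF = 8.084 gives T ≈ 326.5 K, at which ψ = 0.19.

T = 326.5 K, V/F = 0.19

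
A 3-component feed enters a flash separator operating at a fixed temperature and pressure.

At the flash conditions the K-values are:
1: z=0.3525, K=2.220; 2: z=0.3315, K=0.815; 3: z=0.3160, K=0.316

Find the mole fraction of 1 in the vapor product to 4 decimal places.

y_1 = 0.5950

Let ψ = V/F and solve Σ zᵢ(Kᵢ−1)/(1+ψ(Kᵢ−1)) = 0.
Check two-phase: ΣzᵢKᵢ = 1.1526 > 1 and Σzᵢ/Kᵢ = 1.5655 > 1, so g(0) = 0.1526 > 0 and g(1) = -0.5655 < 0.
Newton iteration, ψ⁰ = 0.3:
  ψ = 0.3000: g = -0.02205, g' = -0.5279 → ψ = 0.2582
  ψ = 0.2582: g = 0.00011, g' = -0.5340 → ψ = 0.2584
Converged at ψ = 0.2584.
Compositions from xᵢ = zᵢ/(1+ψ(Kᵢ−1)), yᵢ = Kᵢxᵢ:
  1: x = 0.2680, y = 0.5950
  2: x = 0.3481, y = 0.2837
  3: x = 0.3839, y = 0.1213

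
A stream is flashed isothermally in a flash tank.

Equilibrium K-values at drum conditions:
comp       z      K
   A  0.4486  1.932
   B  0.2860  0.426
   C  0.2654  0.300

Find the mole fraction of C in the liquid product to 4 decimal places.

Newton–Raphson from β = 0.5:
  β = 0.5000: g = -0.23086, g' = -0.6745 → β = 0.1577
  β = 0.1577: g = -0.02482, g' = -0.5744 → β = 0.1145
  β = 0.1145: g = 0.00010, g' = -0.5798 → β = 0.1147
Converged at β = 0.1147.
Compositions from xᵢ = zᵢ/(1+β(Kᵢ−1)), yᵢ = Kᵢxᵢ:
  A: x = 0.4053, y = 0.7830
  B: x = 0.3062, y = 0.1304
  C: x = 0.2886, y = 0.0866

x_C = 0.2886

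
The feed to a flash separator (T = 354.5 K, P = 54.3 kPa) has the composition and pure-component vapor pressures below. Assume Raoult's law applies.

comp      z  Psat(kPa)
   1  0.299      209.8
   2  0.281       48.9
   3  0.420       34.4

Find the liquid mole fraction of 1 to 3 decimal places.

x_1 = 0.088

Raoult's law: Kᵢ = Pᵢˢᵃᵗ/P = Pᵢˢᵃᵗ/54.3.
  K_1 = 209.8/54.3 = 3.86372, K_2 = 48.9/54.3 = 0.90055, K_3 = 34.4/54.3 = 0.63352
Let ψ = V/F and solve Σ zᵢ(Kᵢ−1)/(1+ψ(Kᵢ−1)) = 0.
Feasibility: ΣzᵢKᵢ = 1.674, Σzᵢ/Kᵢ = 1.052 — both > 1, two phases present.
Newton–Raphson from ψ = 0.55:
  ψ = 0.550: g = 0.1102, g' = -0.461 → ψ = 0.789
  ψ = 0.789: g = 0.0159, g' = -0.346 → ψ = 0.835
  ψ = 0.835: g = 0.0003, g' = -0.334 → ψ = 0.836
Converged at ψ = 0.836.
Compositions from xᵢ = zᵢ/(1+ψ(Kᵢ−1)), yᵢ = Kᵢxᵢ:
  1: x = 0.088, y = 0.340
  2: x = 0.306, y = 0.276
  3: x = 0.605, y = 0.384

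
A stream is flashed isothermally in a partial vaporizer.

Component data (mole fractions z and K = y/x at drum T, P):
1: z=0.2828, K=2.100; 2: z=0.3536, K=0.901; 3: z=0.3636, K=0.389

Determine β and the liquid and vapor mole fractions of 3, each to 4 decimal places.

β = 0.1192, x_3 = 0.3922, y_3 = 0.1525

Material balance + equilibrium reduce to Σ zᵢ(Kᵢ−1)/(1+β(Kᵢ−1)) = 0.
Feasibility: ΣzᵢKᵢ = 1.0539, Σzᵢ/Kᵢ = 1.4618 — both > 1, two phases present.
Newton iteration, β⁰ = 0.5:
  β = 0.5000: g = -0.15602, g' = -0.4277 → β = 0.1352
  β = 0.1352: g = -0.00684, g' = -0.4242 → β = 0.1191
  β = 0.1191: g = 0.00004, g' = -0.4289 → β = 0.1192
Converged at β = 0.1192.
Compositions from xᵢ = zᵢ/(1+β(Kᵢ−1)), yᵢ = Kᵢxᵢ:
  1: x = 0.2500, y = 0.5251
  2: x = 0.3578, y = 0.3224
  3: x = 0.3922, y = 0.1525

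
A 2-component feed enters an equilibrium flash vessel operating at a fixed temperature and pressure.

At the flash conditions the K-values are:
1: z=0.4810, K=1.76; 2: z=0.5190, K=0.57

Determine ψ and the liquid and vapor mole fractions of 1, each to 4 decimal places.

ψ = 0.4357, x_1 = 0.3613, y_1 = 0.6360

Let ψ = V/F and solve Σ zᵢ(Kᵢ−1)/(1+ψ(Kᵢ−1)) = 0.
g(0) = ΣzᵢKᵢ − 1 = 0.1424 and g(1) = 1 − Σzᵢ/Kᵢ = -0.1838, so a root lies in (0, 1).
Binary case is linear: z₁(K₁−1)(1+ψ(K₂−1)) + z₂(K₂−1)(1+ψ(K₁−1)) = 0
⇒ ψ = [z₁(K₁−1)+z₂(K₂−1)] / [−(K₁−1)(K₂−1)] = 0.14239/0.32680 = 0.4357
Compositions from xᵢ = zᵢ/(1+ψ(Kᵢ−1)), yᵢ = Kᵢxᵢ:
  1: x = 0.3613, y = 0.6360
  2: x = 0.6387, y = 0.3640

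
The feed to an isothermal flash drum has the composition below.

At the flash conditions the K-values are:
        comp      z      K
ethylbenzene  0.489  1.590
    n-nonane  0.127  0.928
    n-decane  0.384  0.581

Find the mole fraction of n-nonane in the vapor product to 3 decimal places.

y_n-nonane = 0.123

Newton iteration, ψ⁰ = 0.5:
  ψ = 0.500: g = 0.0098, g' = -0.210 → ψ = 0.546
Converged at ψ = 0.546.
Compositions from xᵢ = zᵢ/(1+ψ(Kᵢ−1)), yᵢ = Kᵢxᵢ:
  ethylbenzene: x = 0.370, y = 0.588
  n-nonane: x = 0.132, y = 0.123
  n-decane: x = 0.498, y = 0.289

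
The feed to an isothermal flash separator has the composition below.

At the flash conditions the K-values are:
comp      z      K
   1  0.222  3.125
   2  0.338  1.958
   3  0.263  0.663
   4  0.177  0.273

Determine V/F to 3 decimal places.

Rachford–Rice: g(V/F) = Σ zᵢ(Kᵢ−1)/(1+V/F(Kᵢ−1)) = 0.
g(0) = ΣzᵢKᵢ − 1 = 0.578 and g(1) = 1 − Σzᵢ/Kᵢ = -0.289, so a root lies in (0, 1).
Iterate (Newton) starting at V/F = 0.5:
  V/F = 0.500: g = 0.1389, g' = -0.652 → V/F = 0.713
  V/F = 0.713: g = -0.0040, g' = -0.723 → V/F = 0.708
Converged at V/F = 0.708.

V/F = 0.708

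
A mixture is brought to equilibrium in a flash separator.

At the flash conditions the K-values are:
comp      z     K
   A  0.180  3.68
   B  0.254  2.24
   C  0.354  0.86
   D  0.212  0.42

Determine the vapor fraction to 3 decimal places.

Rachford–Rice: g(ψ) = Σ zᵢ(Kᵢ−1)/(1+ψ(Kᵢ−1)) = 0.
Check two-phase: ΣzᵢKᵢ = 1.625 > 1 and Σzᵢ/Kᵢ = 1.079 > 1, so g(0) = 0.625 > 0 and g(1) = -0.079 < 0.
Newton iteration, ψ⁰ = 0.5:
  ψ = 0.500: g = 0.1741, g' = -0.534 → ψ = 0.826
  ψ = 0.826: g = 0.0137, g' = -0.492 → ψ = 0.854
  ψ = 0.854: g = -0.0001, g' = -0.500 → ψ = 0.853
Converged at ψ = 0.853.

ψ = 0.853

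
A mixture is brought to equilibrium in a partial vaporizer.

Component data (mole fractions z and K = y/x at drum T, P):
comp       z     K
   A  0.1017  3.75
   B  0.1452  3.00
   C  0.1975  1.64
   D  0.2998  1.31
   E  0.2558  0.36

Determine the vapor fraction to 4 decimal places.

Rachford–Rice: g(ψ) = Σ zᵢ(Kᵢ−1)/(1+ψ(Kᵢ−1)) = 0.
g(0) = ΣzᵢKᵢ − 1 = 0.6257 and g(1) = 1 − Σzᵢ/Kᵢ = -0.1354, so a root lies in (0, 1).
Newton iteration, ψ⁰ = 0.5:
  ψ = 0.5000: g = 0.19843, g' = -0.5762 → ψ = 0.8444
  ψ = 0.8444: g = -0.00831, g' = -0.6983 → ψ = 0.8325
  ψ = 0.8325: g = -0.00008, g' = -0.6855 → ψ = 0.8324
Converged at ψ = 0.8324.

ψ = 0.8324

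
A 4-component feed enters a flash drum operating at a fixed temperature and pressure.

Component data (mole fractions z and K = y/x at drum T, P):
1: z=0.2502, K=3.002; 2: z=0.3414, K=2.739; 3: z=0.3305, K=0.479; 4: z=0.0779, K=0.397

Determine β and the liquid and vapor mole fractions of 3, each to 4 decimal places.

Let β = V/F and solve Σ zᵢ(Kᵢ−1)/(1+β(Kᵢ−1)) = 0.
Check two-phase: ΣzᵢKᵢ = 1.8754 > 1 and Σzᵢ/Kᵢ = 1.0942 > 1, so g(0) = 0.8754 > 0 and g(1) = -0.0942 < 0.
Iterate (Newton) starting at β = 0.52:
  β = 0.5200: g = 0.25258, g' = -0.7543 → β = 0.8548
  β = 0.8548: g = 0.01609, g' = -0.7157 → β = 0.8773
  β = 0.8773: g = -0.00011, g' = -0.7259 → β = 0.8772
Converged at β = 0.8772.
Compositions from xᵢ = zᵢ/(1+β(Kᵢ−1)), yᵢ = Kᵢxᵢ:
  1: x = 0.0908, y = 0.2725
  2: x = 0.1352, y = 0.3703
  3: x = 0.6087, y = 0.2915
  4: x = 0.1654, y = 0.0657

β = 0.8772, x_3 = 0.6087, y_3 = 0.2915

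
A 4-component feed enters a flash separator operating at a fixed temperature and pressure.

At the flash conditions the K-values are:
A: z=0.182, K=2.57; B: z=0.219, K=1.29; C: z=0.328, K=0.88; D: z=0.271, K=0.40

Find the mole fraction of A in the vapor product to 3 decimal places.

y_A = 0.306

Let ψ = V/F and solve Σ zᵢ(Kᵢ−1)/(1+ψ(Kᵢ−1)) = 0.
Feasibility: ΣzᵢKᵢ = 1.147, Σzᵢ/Kᵢ = 1.291 — both > 1, two phases present.
Newton–Raphson from ψ = 0.4:
  ψ = 0.400: g = -0.0229, g' = -0.358 → ψ = 0.336
  ψ = 0.336: g = 0.0002, g' = -0.366 → ψ = 0.337
Converged at ψ = 0.337.
Compositions from xᵢ = zᵢ/(1+ψ(Kᵢ−1)), yᵢ = Kᵢxᵢ:
  A: x = 0.119, y = 0.306
  B: x = 0.200, y = 0.257
  C: x = 0.342, y = 0.301
  D: x = 0.340, y = 0.136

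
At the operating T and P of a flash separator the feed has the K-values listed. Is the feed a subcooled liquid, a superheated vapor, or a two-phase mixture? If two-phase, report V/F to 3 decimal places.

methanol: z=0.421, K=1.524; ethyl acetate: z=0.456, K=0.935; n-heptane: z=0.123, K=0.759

ΣzᵢKᵢ = 1.161; Σzᵢ/Kᵢ = 0.926.
Since Σzᵢ/Kᵢ < 1 the mixture is above its dew point — single vapor phase.

superheated vapor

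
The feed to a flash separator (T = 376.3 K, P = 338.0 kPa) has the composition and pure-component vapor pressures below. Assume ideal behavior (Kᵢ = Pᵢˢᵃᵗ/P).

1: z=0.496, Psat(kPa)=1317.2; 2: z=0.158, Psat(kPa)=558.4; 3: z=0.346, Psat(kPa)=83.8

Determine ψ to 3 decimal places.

Raoult's law: Kᵢ = Pᵢˢᵃᵗ/P = Pᵢˢᵃᵗ/338.0.
  K_1 = 1317.2/338.0 = 3.89704, K_2 = 558.4/338.0 = 1.65207, K_3 = 83.8/338.0 = 0.24793
Rachford–Rice: g(ψ) = Σ zᵢ(Kᵢ−1)/(1+ψ(Kᵢ−1)) = 0.
g(0) = ΣzᵢKᵢ − 1 = 1.280 and g(1) = 1 − Σzᵢ/Kᵢ = -0.618, so a root lies in (0, 1).
Newton–Raphson from ψ = 0.5:
  ψ = 0.500: g = 0.2475, g' = -1.235 → ψ = 0.700
  ψ = 0.700: g = -0.0047, g' = -1.359 → ψ = 0.697
Converged at ψ = 0.697.

ψ = 0.697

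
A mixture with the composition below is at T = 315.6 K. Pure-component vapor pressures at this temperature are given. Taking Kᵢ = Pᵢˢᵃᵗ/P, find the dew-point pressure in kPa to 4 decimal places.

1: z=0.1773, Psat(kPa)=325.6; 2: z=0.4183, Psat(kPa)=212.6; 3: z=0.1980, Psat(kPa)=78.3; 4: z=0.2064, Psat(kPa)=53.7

Pdew = 112.5570 kPa

At the dew point ψ → 1, so Σzᵢ/Kᵢ = 1 with Kᵢ = Pᵢˢᵃᵗ/P ⇒ 1/P = Σzᵢ/Pᵢˢᵃᵗ.
1/P = 0.1773/325.6 + 0.4183/212.6 + 0.1980/78.3 + 0.2064/53.7 = 0.0088844 ⇒ P = 112.5570 kPa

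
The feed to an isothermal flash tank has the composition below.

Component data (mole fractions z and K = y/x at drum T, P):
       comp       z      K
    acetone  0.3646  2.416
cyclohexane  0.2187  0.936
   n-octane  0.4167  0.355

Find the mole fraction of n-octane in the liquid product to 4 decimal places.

x_n-octane = 0.5267

Material balance + equilibrium reduce to Σ zᵢ(Kᵢ−1)/(1+ψ(Kᵢ−1)) = 0.
g(0) = ΣzᵢKᵢ − 1 = 0.2335 and g(1) = 1 − Σzᵢ/Kᵢ = -0.5584, so a root lies in (0, 1).
Newton–Raphson from ψ = 0.69:
  ψ = 0.6900: g = -0.23783, g' = -0.7509 → ψ = 0.3733
  ψ = 0.3733: g = -0.03060, g' = -0.6146 → ψ = 0.3235
  ψ = 0.3235: g = 0.00015, g' = -0.6216 → ψ = 0.3237
Converged at ψ = 0.3237.
Compositions from xᵢ = zᵢ/(1+ψ(Kᵢ−1)), yᵢ = Kᵢxᵢ:
  acetone: x = 0.2500, y = 0.6040
  cyclohexane: x = 0.2233, y = 0.2090
  n-octane: x = 0.5267, y = 0.1870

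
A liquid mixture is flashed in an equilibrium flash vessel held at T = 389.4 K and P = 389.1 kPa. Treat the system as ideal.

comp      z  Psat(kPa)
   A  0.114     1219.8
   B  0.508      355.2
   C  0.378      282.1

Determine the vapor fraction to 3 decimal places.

ψ = 0.257

Raoult's law: Kᵢ = Pᵢˢᵃᵗ/P = Pᵢˢᵃᵗ/389.1.
  K_A = 1219.8/389.1 = 3.13493, K_B = 355.2/389.1 = 0.91288, K_C = 282.1/389.1 = 0.72501
Rachford–Rice: g(ψ) = Σ zᵢ(Kᵢ−1)/(1+ψ(Kᵢ−1)) = 0.
Check two-phase: ΣzᵢKᵢ = 1.095 > 1 and Σzᵢ/Kᵢ = 1.114 > 1, so g(0) = 0.095 > 0 and g(1) = -0.114 < 0.
Newton–Raphson from ψ = 0.5:
  ψ = 0.500: g = -0.0491, g' = -0.164 → ψ = 0.201
  ψ = 0.201: g = 0.0152, g' = -0.290 → ψ = 0.253
  ψ = 0.253: g = 0.0009, g' = -0.256 → ψ = 0.257
Converged at ψ = 0.257.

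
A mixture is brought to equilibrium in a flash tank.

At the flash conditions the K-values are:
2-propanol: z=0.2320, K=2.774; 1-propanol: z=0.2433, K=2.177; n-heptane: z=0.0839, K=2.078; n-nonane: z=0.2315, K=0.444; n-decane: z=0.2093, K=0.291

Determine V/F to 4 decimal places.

Rachford–Rice: g(V/F) = Σ zᵢ(Kᵢ−1)/(1+V/F(Kᵢ−1)) = 0.
Check two-phase: ΣzᵢKᵢ = 1.5113 > 1 and Σzᵢ/Kᵢ = 1.4764 > 1, so g(0) = 0.5113 > 0 and g(1) = -0.4764 < 0.
Iterate (Newton) starting at V/F = 0.5:
  V/F = 0.5000: g = 0.04898, g' = -0.7696 → V/F = 0.5637
  V/F = 0.5637: g = -0.00043, g' = -0.7858 → V/F = 0.5631
Converged at V/F = 0.5631.

V/F = 0.5631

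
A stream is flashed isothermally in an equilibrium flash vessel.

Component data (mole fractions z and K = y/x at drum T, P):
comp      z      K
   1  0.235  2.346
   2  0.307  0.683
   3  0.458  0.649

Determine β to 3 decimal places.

β = 0.128

Let β = V/F and solve Σ zᵢ(Kᵢ−1)/(1+β(Kᵢ−1)) = 0.
Check two-phase: ΣzᵢKᵢ = 1.058 > 1 and Σzᵢ/Kᵢ = 1.255 > 1, so g(0) = 0.058 > 0 and g(1) = -0.255 < 0.
Iterate (Newton) starting at β = 0.47:
  β = 0.470: g = -0.1131, g' = -0.283 → β = 0.071
  β = 0.071: g = 0.0245, g' = -0.447 → β = 0.125
  β = 0.125: g = 0.0011, g' = -0.407 → β = 0.128
Converged at β = 0.128.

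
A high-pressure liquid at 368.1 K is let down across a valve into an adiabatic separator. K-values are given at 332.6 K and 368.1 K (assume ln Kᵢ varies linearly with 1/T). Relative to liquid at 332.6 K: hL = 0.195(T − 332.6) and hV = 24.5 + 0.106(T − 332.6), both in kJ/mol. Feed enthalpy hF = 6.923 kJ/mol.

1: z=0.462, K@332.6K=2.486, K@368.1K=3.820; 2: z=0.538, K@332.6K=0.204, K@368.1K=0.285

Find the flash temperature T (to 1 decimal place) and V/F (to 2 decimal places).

Adiabatic flash: solve Rachford–Rice at each trial T, then check hF = ψ·hV(T) + (1−ψ)·hL(T).
  T = 332.6 K: K = (2.486, 0.204), RR gives ψ = 0.218, H_out = 5.350 kJ/mol
  T = 368.1 K: K = (3.820, 0.285), RR gives ψ = 0.455, H_out = 16.640 kJ/mol
  T = 350.4 K: K = (3.117, 0.243), RR gives ψ = 0.356, H_out = 11.639 kJ/mol
  T = 341.5 K: K = (2.792, 0.223), RR gives ψ = 0.295, H_out = 8.720 kJ/mol
  T = 337.1 K: K = (2.638, 0.214), RR gives ψ = 0.259, H_out = 7.123 kJ/mol
  T = 334.9 K: K = (2.563, 0.209), RR gives ψ = 0.240, H_out = 6.276 kJ/mol
Linear interpolation between T = 334.9 (H_out = 6.276) and T = 337.1 (H_out = 7.123) on hF = 6.923 gives T ≈ 336.6 K, at which ψ = 0.25.

T = 336.6 K, V/F = 0.25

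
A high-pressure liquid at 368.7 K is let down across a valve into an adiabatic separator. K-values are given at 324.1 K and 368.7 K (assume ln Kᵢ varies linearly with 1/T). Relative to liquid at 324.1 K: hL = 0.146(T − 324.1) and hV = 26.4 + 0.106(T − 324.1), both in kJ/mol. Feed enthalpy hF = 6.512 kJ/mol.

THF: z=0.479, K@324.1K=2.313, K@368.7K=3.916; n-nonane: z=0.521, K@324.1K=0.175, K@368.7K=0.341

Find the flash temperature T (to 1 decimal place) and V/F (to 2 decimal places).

Adiabatic flash: solve Rachford–Rice at each trial T, then check hF = ψ·hV(T) + (1−ψ)·hL(T).
  T = 324.1 K: K = (2.313, 0.175), RR gives ψ = 0.184, H_out = 4.852 kJ/mol
  T = 368.7 K: K = (3.916, 0.341), RR gives ψ = 0.548, H_out = 20.006 kJ/mol
  T = 346.4 K: K = (3.061, 0.250), RR gives ψ = 0.386, H_out = 13.090 kJ/mol
  T = 335.2 K: K = (2.672, 0.210), RR gives ψ = 0.295, H_out = 9.270 kJ/mol
  T = 329.6 K: K = (2.487, 0.192), RR gives ψ = 0.242, H_out = 7.149 kJ/mol
  T = 326.9 K: K = (2.401, 0.183), RR gives ψ = 0.215, H_out = 6.053 kJ/mol
  T = 328.2 K: K = (2.442, 0.187), RR gives ψ = 0.228, H_out = 6.588 kJ/mol
Linear interpolation between T = 326.9 (H_out = 6.053) and T = 328.2 (H_out = 6.588) on hF = 6.512 gives T ≈ 328.0 K, at which ψ = 0.23.

T = 328.0 K, V/F = 0.23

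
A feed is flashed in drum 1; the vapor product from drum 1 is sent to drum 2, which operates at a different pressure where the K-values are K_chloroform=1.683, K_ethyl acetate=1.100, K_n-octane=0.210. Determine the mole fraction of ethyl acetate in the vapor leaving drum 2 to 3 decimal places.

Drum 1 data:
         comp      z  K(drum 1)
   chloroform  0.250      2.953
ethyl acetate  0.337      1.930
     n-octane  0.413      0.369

y_ethyl acetate (drum 2) = 0.446

Drum 1:
Material balance + equilibrium reduce to Σ zᵢ(Kᵢ−1)/(1+ψ₁(Kᵢ−1)) = 0.
Check two-phase: ΣzᵢKᵢ = 1.541 > 1 and Σzᵢ/Kᵢ = 1.379 > 1, so g(0) = 0.541 > 0 and g(1) = -0.379 < 0.
Newton iteration, ψ₁⁰ = 0.5:
  ψ₁ = 0.500: g = 0.0802, g' = -0.731 → ψ₁ = 0.610
  ψ₁ = 0.610: g = -0.0007, g' = -0.752 → ψ₁ = 0.609
Converged at ψ₁ = 0.609.
Drum-1 compositions:
  chloroform: x = 0.114, y = 0.337
  ethyl acetate: x = 0.215, y = 0.415
  n-octane: x = 0.671, y = 0.247
Drum-2 feed = drum-1 vapor: z₂ = (0.3373, 0.4153, 0.2475).
Drum 2:
Let ψ₂ = V/F and solve Σ zᵢ(Kᵢ−1)/(1+ψ₂(Kᵢ−1)) = 0.
g(0) = ΣzᵢKᵢ − 1 = 0.076 and g(1) = 1 − Σzᵢ/Kᵢ = -0.756, so a root lies in (0, 1).
Newton–Raphson from ψ₂ = 0.5:
  ψ₂ = 0.500: g = -0.1119, g' = -0.513 → ψ₂ = 0.282
  ψ₂ = 0.282: g = -0.0180, g' = -0.370 → ψ₂ = 0.233
  ψ₂ = 0.233: g = -0.0004, g' = -0.353 → ψ₂ = 0.232
Converged at ψ₂ = 0.232.
  chloroform: x = 0.291, y = 0.490
  ethyl acetate: x = 0.406, y = 0.446
  n-octane: x = 0.303, y = 0.064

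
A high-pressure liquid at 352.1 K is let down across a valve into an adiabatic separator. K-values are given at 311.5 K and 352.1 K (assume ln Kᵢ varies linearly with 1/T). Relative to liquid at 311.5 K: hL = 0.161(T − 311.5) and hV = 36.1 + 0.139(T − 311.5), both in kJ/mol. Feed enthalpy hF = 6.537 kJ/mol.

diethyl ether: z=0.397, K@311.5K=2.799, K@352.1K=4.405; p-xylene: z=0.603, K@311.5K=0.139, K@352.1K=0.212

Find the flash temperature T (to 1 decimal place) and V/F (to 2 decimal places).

T = 316.4 K, V/F = 0.16

Adiabatic flash: solve Rachford–Rice at each trial T, then check hF = ψ·hV(T) + (1−ψ)·hL(T).
  T = 311.5 K: K = (2.799, 0.139), RR gives ψ = 0.126, H_out = 4.545 kJ/mol
  T = 352.1 K: K = (4.405, 0.212), RR gives ψ = 0.327, H_out = 18.039 kJ/mol
  T = 331.8 K: K = (3.560, 0.174), RR gives ψ = 0.245, H_out = 12.005 kJ/mol
  T = 321.6 K: K = (3.167, 0.156), RR gives ψ = 0.192, H_out = 8.517 kJ/mol
  T = 316.6 K: K = (2.982, 0.147), RR gives ψ = 0.161, H_out = 6.631 kJ/mol
  T = 314.1 K: K = (2.892, 0.143), RR gives ψ = 0.145, H_out = 5.631 kJ/mol
  T = 315.4 K: K = (2.938, 0.145), RR gives ψ = 0.153, H_out = 6.156 kJ/mol
Linear interpolation between T = 315.4 (H_out = 6.156) and T = 316.6 (H_out = 6.631) on hF = 6.537 gives T ≈ 316.4 K, at which ψ = 0.16.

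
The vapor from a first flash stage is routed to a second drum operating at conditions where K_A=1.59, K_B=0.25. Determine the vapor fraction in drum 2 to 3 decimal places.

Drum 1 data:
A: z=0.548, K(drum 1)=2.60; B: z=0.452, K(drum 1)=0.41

Drum 1:
Rachford–Rice: g(ψ₁) = Σ zᵢ(Kᵢ−1)/(1+ψ₁(Kᵢ−1)) = 0.
Feasibility: ΣzᵢKᵢ = 1.610, Σzᵢ/Kᵢ = 1.313 — both > 1, two phases present.
Newton iteration, ψ₁⁰ = 0.39:
  ψ₁ = 0.390: g = 0.1935, g' = -0.797 → ψ₁ = 0.633
  ψ₁ = 0.633: g = 0.0102, g' = -0.747 → ψ₁ = 0.646
Converged at ψ₁ = 0.646.
Drum-1 compositions:
  A: x = 0.269, y = 0.700
  B: x = 0.731, y = 0.300
Drum-2 feed = drum-1 vapor: z₂ = (0.7005, 0.2995).
Drum 2:
Rachford–Rice: g(ψ₂) = Σ zᵢ(Kᵢ−1)/(1+ψ₂(Kᵢ−1)) = 0.
Feasibility: ΣzᵢKᵢ = 1.189, Σzᵢ/Kᵢ = 1.639 — both > 1, two phases present.
Newton iteration, ψ₂⁰ = 0.38:
  ψ₂ = 0.380: g = 0.0234, g' = -0.492 → ψ₂ = 0.427
  ψ₂ = 0.427: g = -0.0006, g' = -0.521 → ψ₂ = 0.426
Converged at ψ₂ = 0.426.
  A: x = 0.560, y = 0.890
  B: x = 0.440, y = 0.110

V/F (drum 2) = 0.426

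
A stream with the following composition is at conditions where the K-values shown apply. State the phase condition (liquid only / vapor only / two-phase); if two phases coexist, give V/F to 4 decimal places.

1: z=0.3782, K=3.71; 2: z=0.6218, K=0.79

vapor only

ΣzᵢKᵢ = 1.8943; Σzᵢ/Kᵢ = 0.8890.
Since Σzᵢ/Kᵢ < 1 the mixture is above its dew point — single vapor phase.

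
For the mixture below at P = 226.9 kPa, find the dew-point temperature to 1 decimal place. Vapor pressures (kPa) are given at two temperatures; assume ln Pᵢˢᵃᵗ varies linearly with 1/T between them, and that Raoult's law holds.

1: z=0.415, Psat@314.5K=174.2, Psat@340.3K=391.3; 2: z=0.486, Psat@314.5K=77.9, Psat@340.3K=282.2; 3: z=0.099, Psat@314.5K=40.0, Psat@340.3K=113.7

Dew-point temperature: Σzᵢ·P/Pᵢˢᵃᵗ(T) = 1. Interpolate ln Pᵢˢᵃᵗ = aᵢ + bᵢ/T.
  T = 314.5 K: ΣzᵢP/Pᵢˢᵃᵗ = 2.5177
  T = 340.3 K: ΣzᵢP/Pᵢˢᵃᵗ = 0.8290
  T = 327.4 K: ΣzᵢP/Pᵢˢᵃᵗ = 1.4064
  T = 333.9 K: ΣzᵢP/Pᵢˢᵃᵗ = 1.0708
  T = 337.1 K: ΣzᵢP/Pᵢˢᵃᵗ = 0.9407
  T = 335.5 K: ΣzᵢP/Pᵢˢᵃᵗ = 1.0033
Interpolating between 335.5 K and 337.1 K gives T ≈ 335.6 K.

T = 335.6 K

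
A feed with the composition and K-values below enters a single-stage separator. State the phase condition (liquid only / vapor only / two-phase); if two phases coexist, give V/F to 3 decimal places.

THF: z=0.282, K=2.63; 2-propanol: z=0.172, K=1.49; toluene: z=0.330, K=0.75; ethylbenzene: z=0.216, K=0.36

ΣzᵢKᵢ = 1.323; Σzᵢ/Kᵢ = 1.263.
Both exceed 1, so a two-phase solution exists.
Let ψ = V/F and solve Σ zᵢ(Kᵢ−1)/(1+ψ(Kᵢ−1)) = 0.
Newton iteration, ψ⁰ = 0.5:
  ψ = 0.500: g = 0.0234, g' = -0.472 → ψ = 0.549
  ψ = 0.549: g = 0.0000, g' = -0.472 → ψ = 0.550
Converged at ψ = 0.550.

two-phase, V/F = 0.550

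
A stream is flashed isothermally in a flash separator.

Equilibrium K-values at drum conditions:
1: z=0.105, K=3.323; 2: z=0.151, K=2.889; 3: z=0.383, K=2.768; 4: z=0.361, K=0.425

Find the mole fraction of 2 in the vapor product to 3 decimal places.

y_2 = 0.159

Rachford–Rice: g(V/F) = Σ zᵢ(Kᵢ−1)/(1+V/F(Kᵢ−1)) = 0.
Feasibility: ΣzᵢKᵢ = 1.999, Σzᵢ/Kᵢ = 1.072 — both > 1, two phases present.
Newton iteration, V/F⁰ = 0.59:
  V/F = 0.590: g = 0.2551, g' = -0.782 → V/F = 0.916
  V/F = 0.916: g = 0.0021, g' = -0.838 → V/F = 0.919
Converged at V/F = 0.919.
Compositions from xᵢ = zᵢ/(1+V/F(Kᵢ−1)), yᵢ = Kᵢxᵢ:
  1: x = 0.033, y = 0.111
  2: x = 0.055, y = 0.159
  3: x = 0.146, y = 0.404
  4: x = 0.765, y = 0.325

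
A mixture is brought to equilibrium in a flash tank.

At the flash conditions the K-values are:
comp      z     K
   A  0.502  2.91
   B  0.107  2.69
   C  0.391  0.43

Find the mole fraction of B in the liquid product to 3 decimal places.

Newton–Raphson from ψ = 0.53:
  ψ = 0.530: g = 0.2525, g' = -0.798 → ψ = 0.846
  ψ = 0.846: g = 0.0102, g' = -0.793 → ψ = 0.859
Converged at ψ = 0.859.
Compositions from xᵢ = zᵢ/(1+ψ(Kᵢ−1)), yᵢ = Kᵢxᵢ:
  A: x = 0.190, y = 0.553
  B: x = 0.044, y = 0.117
  C: x = 0.766, y = 0.330

x_B = 0.044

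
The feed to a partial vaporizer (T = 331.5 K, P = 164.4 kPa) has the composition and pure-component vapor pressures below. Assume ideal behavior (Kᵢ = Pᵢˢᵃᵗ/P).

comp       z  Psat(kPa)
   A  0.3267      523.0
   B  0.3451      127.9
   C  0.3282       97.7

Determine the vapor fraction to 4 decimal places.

Raoult's law: Kᵢ = Pᵢˢᵃᵗ/P = Pᵢˢᵃᵗ/164.4.
  K_A = 523.0/164.4 = 3.181265, K_B = 127.9/164.4 = 0.777981, K_C = 97.7/164.4 = 0.594282
Rachford–Rice: g(ψ) = Σ zᵢ(Kᵢ−1)/(1+ψ(Kᵢ−1)) = 0.
Feasibility: ΣzᵢKᵢ = 1.5028, Σzᵢ/Kᵢ = 1.0985 — both > 1, two phases present.
Newton iteration, ψ⁰ = 0.57:
  ψ = 0.5700: g = 0.05673, g' = -0.4226 → ψ = 0.7042
  ψ = 0.7042: g = 0.00375, g' = -0.3715 → ψ = 0.7143
  ψ = 0.7143: g = 0.00001, g' = -0.3687 → ψ = 0.7144
Converged at ψ = 0.7144.

ψ = 0.7144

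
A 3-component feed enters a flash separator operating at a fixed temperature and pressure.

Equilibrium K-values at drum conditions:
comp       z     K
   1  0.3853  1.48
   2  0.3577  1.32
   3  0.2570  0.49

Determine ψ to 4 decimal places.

Iterate (Newton) starting at ψ = 0.53:
  ψ = 0.5300: g = 0.06568, g' = -0.2087 → ψ = 0.8447
  ψ = 0.8447: g = -0.00856, g' = -0.2739 → ψ = 0.8134
  ψ = 0.8134: g = -0.00015, g' = -0.2642 → ψ = 0.8128
Converged at ψ = 0.8128.

ψ = 0.8128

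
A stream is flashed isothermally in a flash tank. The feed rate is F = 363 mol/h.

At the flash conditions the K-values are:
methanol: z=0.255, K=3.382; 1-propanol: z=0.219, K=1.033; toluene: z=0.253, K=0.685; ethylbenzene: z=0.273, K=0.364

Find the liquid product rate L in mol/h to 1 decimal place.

L = 221.3 mol/h

Material balance + equilibrium reduce to Σ zᵢ(Kᵢ−1)/(1+β(Kᵢ−1)) = 0.
Feasibility: ΣzᵢKᵢ = 1.361, Σzᵢ/Kᵢ = 1.407 — both > 1, two phases present.
Newton–Raphson from β = 0.5:
  β = 0.500: g = -0.0648, g' = -0.574 → β = 0.387
  β = 0.387: g = 0.0020, g' = -0.619 → β = 0.390
Converged at β = 0.390.
Then V = β·F = 0.3904·363 = 141.7 mol/h and L = F − V = 221.3 mol/h.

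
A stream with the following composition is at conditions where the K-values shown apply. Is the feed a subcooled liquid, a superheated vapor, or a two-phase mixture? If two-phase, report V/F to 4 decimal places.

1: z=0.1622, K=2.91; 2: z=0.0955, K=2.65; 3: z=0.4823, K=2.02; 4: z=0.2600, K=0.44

ΣzᵢKᵢ = 1.8137; Σzᵢ/Kᵢ = 0.9214.
Since Σzᵢ/Kᵢ < 1 the mixture is above its dew point — single vapor phase.

superheated vapor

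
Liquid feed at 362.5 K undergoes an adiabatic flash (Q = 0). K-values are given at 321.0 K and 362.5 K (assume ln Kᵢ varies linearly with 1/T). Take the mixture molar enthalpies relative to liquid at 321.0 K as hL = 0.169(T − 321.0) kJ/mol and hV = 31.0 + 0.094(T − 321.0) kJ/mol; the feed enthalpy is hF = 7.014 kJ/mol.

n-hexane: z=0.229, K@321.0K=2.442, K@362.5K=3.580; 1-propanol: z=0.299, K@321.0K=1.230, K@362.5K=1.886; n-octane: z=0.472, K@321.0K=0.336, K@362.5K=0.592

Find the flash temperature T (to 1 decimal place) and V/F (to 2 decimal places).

T = 325.0 K, V/F = 0.21

Adiabatic flash: solve Rachford–Rice at each trial T, then check hF = ψ·hV(T) + (1−ψ)·hL(T).
  T = 321.0 K: K = (2.442, 1.230, 0.336), RR gives ψ = 0.133, H_out = 4.125 kJ/mol
  T = 362.5 K: K = (3.580, 1.886, 0.592), RR gives ψ = 0.951, H_out = 33.547 kJ/mol
  T = 341.8 K: K = (2.993, 1.544, 0.454), RR gives ψ = 0.504, H_out = 18.340 kJ/mol
  T = 331.4 K: K = (2.712, 1.383, 0.392), RR gives ψ = 0.319, H_out = 11.392 kJ/mol
  T = 326.2 K: K = (2.576, 1.305, 0.364), RR gives ψ = 0.227, H_out = 7.830 kJ/mol
  T = 323.6 K: K = (2.508, 1.267, 0.350), RR gives ψ = 0.180, H_out = 5.999 kJ/mol
  T = 324.9 K: K = (2.542, 1.286, 0.357), RR gives ψ = 0.204, H_out = 6.919 kJ/mol
Linear interpolation between T = 324.9 (H_out = 6.919) and T = 326.2 (H_out = 7.830) on hF = 7.014 gives T ≈ 325.0 K, at which ψ = 0.21.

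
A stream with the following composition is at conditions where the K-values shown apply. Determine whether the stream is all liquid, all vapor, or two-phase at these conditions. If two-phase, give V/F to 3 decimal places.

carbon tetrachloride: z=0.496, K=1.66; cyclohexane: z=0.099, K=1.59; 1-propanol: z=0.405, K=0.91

all vapor

ΣzᵢKᵢ = 1.349; Σzᵢ/Kᵢ = 0.806.
Since Σzᵢ/Kᵢ < 1 the mixture is above its dew point — single vapor phase.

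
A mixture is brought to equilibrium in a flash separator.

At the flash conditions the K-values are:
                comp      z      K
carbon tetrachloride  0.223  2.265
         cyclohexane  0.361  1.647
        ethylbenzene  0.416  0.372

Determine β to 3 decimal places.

Material balance + equilibrium reduce to Σ zᵢ(Kᵢ−1)/(1+β(Kᵢ−1)) = 0.
g(0) = ΣzᵢKᵢ − 1 = 0.254 and g(1) = 1 − Σzᵢ/Kᵢ = -0.436, so a root lies in (0, 1).
Newton–Raphson from β = 0.39:
  β = 0.390: g = 0.0294, g' = -0.544 → β = 0.444
Converged at β = 0.444.

β = 0.444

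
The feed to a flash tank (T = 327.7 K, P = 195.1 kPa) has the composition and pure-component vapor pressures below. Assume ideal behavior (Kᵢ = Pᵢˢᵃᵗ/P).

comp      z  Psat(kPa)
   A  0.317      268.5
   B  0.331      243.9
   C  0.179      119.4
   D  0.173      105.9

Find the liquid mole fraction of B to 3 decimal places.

x_B = 0.301

Raoult's law: Kᵢ = Pᵢˢᵃᵗ/P = Pᵢˢᵃᵗ/195.1.
  K_A = 268.5/195.1 = 1.37622, K_B = 243.9/195.1 = 1.25013, K_C = 119.4/195.1 = 0.61199, K_D = 105.9/195.1 = 0.54280
Newton–Raphson from ψ = 0.41:
  ψ = 0.410: g = -0.0015, g' = -0.144 → ψ = 0.399
Converged at ψ = 0.399.
Compositions from xᵢ = zᵢ/(1+ψ(Kᵢ−1)), yᵢ = Kᵢxᵢ:
  A: x = 0.276, y = 0.379
  B: x = 0.301, y = 0.376
  C: x = 0.212, y = 0.130
  D: x = 0.212, y = 0.115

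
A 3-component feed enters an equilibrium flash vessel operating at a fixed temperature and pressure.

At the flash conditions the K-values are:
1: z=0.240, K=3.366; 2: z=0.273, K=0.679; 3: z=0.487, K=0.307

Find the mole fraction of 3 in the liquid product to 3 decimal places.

x_3 = 0.525

Let ψ = V/F and solve Σ zᵢ(Kᵢ−1)/(1+ψ(Kᵢ−1)) = 0.
g(0) = ΣzᵢKᵢ − 1 = 0.143 and g(1) = 1 − Σzᵢ/Kᵢ = -1.060, so a root lies in (0, 1).
Newton iteration, ψ⁰ = 0.47:
  ψ = 0.470: g = -0.3349, g' = -0.855 → ψ = 0.078
  ψ = 0.078: g = 0.0325, g' = -1.248 → ψ = 0.104
  ψ = 0.104: g = 0.0011, g' = -1.166 → ψ = 0.105
Converged at ψ = 0.105.
Compositions from xᵢ = zᵢ/(1+ψ(Kᵢ−1)), yᵢ = Kᵢxᵢ:
  1: x = 0.192, y = 0.647
  2: x = 0.283, y = 0.192
  3: x = 0.525, y = 0.161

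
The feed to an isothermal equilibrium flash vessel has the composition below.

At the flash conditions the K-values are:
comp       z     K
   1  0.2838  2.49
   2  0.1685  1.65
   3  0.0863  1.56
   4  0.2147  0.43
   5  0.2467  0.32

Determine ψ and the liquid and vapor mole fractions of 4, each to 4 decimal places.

Newton iteration, ψ⁰ = 0.65:
  ψ = 0.6500: g = -0.16780, g' = -0.7547 → ψ = 0.4277
  ψ = 0.4277: g = -0.01540, g' = -0.6450 → ψ = 0.4038
  ψ = 0.4038: g = -0.00003, g' = -0.6428 → ψ = 0.4037
Converged at ψ = 0.4037.
Compositions from xᵢ = zᵢ/(1+ψ(Kᵢ−1)), yᵢ = Kᵢxᵢ:
  1: x = 0.1772, y = 0.4412
  2: x = 0.1335, y = 0.2202
  3: x = 0.0704, y = 0.1098
  4: x = 0.2789, y = 0.1199
  5: x = 0.3401, y = 0.1088

ψ = 0.4037, x_4 = 0.2789, y_4 = 0.1199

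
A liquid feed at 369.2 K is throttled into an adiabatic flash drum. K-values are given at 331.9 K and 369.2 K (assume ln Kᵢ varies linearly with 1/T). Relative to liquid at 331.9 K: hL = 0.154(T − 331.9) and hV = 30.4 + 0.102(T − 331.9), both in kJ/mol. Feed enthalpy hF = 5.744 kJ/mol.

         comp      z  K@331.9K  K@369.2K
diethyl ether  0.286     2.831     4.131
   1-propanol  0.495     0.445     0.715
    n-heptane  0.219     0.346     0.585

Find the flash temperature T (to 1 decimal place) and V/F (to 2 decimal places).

Adiabatic flash: solve Rachford–Rice at each trial T, then check hF = ψ·hV(T) + (1−ψ)·hL(T).
  T = 331.9 K: K = (2.831, 0.445, 0.346), RR gives ψ = 0.098, H_out = 2.993 kJ/mol
  T = 369.2 K: K = (4.131, 0.715, 0.585), RR gives ψ = 0.644, H_out = 24.076 kJ/mol
  T = 350.5 K: K = (3.453, 0.571, 0.456), RR gives ψ = 0.323, H_out = 12.380 kJ/mol
  T = 341.2 K: K = (3.135, 0.506, 0.399), RR gives ψ = 0.208, H_out = 7.641 kJ/mol
  T = 336.5 K: K = (2.980, 0.474, 0.371), RR gives ψ = 0.152, H_out = 5.303 kJ/mol
  T = 338.9 K: K = (3.058, 0.490, 0.385), RR gives ψ = 0.180, H_out = 6.497 kJ/mol
Linear interpolation between T = 336.5 (H_out = 5.303) and T = 338.9 (H_out = 6.497) on hF = 5.744 gives T ≈ 337.4 K, at which ψ = 0.16.

T = 337.4 K, V/F = 0.16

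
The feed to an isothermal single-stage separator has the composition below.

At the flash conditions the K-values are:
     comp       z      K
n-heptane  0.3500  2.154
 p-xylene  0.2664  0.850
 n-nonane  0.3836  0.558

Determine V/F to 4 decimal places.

V/F = 0.4852

Newton iteration, V/F⁰ = 0.54:
  V/F = 0.5400: g = -0.01735, g' = -0.3133 → V/F = 0.4846
  V/F = 0.4846: g = 0.00018, g' = -0.3201 → V/F = 0.4852
Converged at V/F = 0.4852.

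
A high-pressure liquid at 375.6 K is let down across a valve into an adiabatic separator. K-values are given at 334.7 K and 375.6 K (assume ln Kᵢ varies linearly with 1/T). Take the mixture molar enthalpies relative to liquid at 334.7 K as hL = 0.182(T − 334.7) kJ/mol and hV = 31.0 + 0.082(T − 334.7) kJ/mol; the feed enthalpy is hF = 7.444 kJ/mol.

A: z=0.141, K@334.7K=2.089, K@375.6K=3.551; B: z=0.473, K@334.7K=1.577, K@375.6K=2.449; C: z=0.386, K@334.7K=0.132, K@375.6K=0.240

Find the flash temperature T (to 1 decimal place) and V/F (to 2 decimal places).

T = 338.9 K, V/F = 0.22

Adiabatic flash: solve Rachford–Rice at each trial T, then check hF = ψ·hV(T) + (1−ψ)·hL(T).
  T = 334.7 K: K = (2.089, 1.577, 0.132), RR gives ψ = 0.147, H_out = 4.552 kJ/mol
  T = 375.6 K: K = (3.551, 2.449, 0.240), RR gives ψ = 0.574, H_out = 22.885 kJ/mol
  T = 355.1 K: K = (2.764, 1.989, 0.181), RR gives ψ = 0.411, H_out = 15.622 kJ/mol
  T = 344.9 K: K = (2.413, 1.777, 0.155), RR gives ψ = 0.302, H_out = 10.897 kJ/mol
  T = 339.8 K: K = (2.247, 1.676, 0.143), RR gives ψ = 0.232, H_out = 8.002 kJ/mol
  T = 337.2 K: K = (2.166, 1.625, 0.137), RR gives ψ = 0.191, H_out = 6.325 kJ/mol
  T = 338.5 K: K = (2.206, 1.650, 0.140), RR gives ψ = 0.212, H_out = 7.183 kJ/mol
Linear interpolation between T = 338.5 (H_out = 7.183) and T = 339.8 (H_out = 8.002) on hF = 7.444 gives T ≈ 338.9 K, at which ψ = 0.22.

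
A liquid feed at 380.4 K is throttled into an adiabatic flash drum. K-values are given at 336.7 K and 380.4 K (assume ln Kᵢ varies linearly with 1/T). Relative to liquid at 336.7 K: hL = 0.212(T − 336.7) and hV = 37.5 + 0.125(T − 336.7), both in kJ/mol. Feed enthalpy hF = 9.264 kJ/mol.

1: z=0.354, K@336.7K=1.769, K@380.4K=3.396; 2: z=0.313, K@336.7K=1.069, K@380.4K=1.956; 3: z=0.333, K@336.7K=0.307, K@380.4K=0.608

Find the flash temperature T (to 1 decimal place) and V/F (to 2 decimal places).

Adiabatic flash: solve Rachford–Rice at each trial T, then check hF = ψ·hV(T) + (1−ψ)·hL(T).
  T = 336.7 K: K = (1.769, 1.069, 0.307), RR gives ψ = 0.171, H_out = 6.427 kJ/mol
  T = 380.4 K: K = (3.396, 1.956, 0.608), RR gives ψ = 1.000, H_out = 42.962 kJ/mol
  T = 358.5 K: K = (2.498, 1.472, 0.441), RR gives ψ = 0.821, H_out = 33.852 kJ/mol
  T = 347.6 K: K = (2.114, 1.261, 0.370), RR gives ψ = 0.539, H_out = 22.028 kJ/mol
  T = 342.1 K: K = (1.935, 1.162, 0.337), RR gives ψ = 0.373, H_out = 14.946 kJ/mol
  T = 339.4 K: K = (1.851, 1.115, 0.322), RR gives ψ = 0.278, H_out = 10.938 kJ/mol
  T = 338.0 K: K = (1.808, 1.091, 0.314), RR gives ψ = 0.225, H_out = 8.671 kJ/mol
Linear interpolation between T = 338.0 (H_out = 8.671) and T = 339.4 (H_out = 10.938) on hF = 9.264 gives T ≈ 338.4 K, at which ψ = 0.24.

T = 338.4 K, V/F = 0.24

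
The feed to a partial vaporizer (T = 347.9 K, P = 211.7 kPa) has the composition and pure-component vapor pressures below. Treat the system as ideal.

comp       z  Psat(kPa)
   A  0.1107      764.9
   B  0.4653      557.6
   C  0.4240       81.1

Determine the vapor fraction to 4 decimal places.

Raoult's law: Kᵢ = Pᵢˢᵃᵗ/P = Pᵢˢᵃᵗ/211.7.
  K_A = 764.9/211.7 = 3.613132, K_B = 557.6/211.7 = 2.633916, K_C = 81.1/211.7 = 0.383089
Material balance + equilibrium reduce to Σ zᵢ(Kᵢ−1)/(1+ψ(Kᵢ−1)) = 0.
Check two-phase: ΣzᵢKᵢ = 1.7880 > 1 and Σzᵢ/Kᵢ = 1.3141 > 1, so g(0) = 0.7880 > 0 and g(1) = -0.3141 < 0.
Newton iteration, ψ⁰ = 0.5:
  ψ = 0.5000: g = 0.16560, g' = -0.8558 → ψ = 0.6935
  ψ = 0.6935: g = 0.00211, g' = -0.8615 → ψ = 0.6960
Converged at ψ = 0.6960.

ψ = 0.6960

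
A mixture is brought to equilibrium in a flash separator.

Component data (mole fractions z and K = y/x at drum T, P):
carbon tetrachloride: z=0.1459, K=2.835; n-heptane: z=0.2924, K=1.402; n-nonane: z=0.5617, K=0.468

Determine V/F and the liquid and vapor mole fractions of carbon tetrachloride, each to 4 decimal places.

Newton–Raphson from V/F = 0.61:
  V/F = 0.6100: g = -0.22167, g' = -0.4883 → V/F = 0.1560
  V/F = 0.1560: g = -0.00713, g' = -0.5278 → V/F = 0.1425
  V/F = 0.1425: g = 0.00006, g' = -0.5371 → V/F = 0.1426
Converged at V/F = 0.1426.
Compositions from xᵢ = zᵢ/(1+V/F(Kᵢ−1)), yᵢ = Kᵢxᵢ:
  carbon tetrachloride: x = 0.1156, y = 0.3278
  n-heptane: x = 0.2765, y = 0.3877
  n-nonane: x = 0.6078, y = 0.2845

V/F = 0.1426, x_carbon tetrachloride = 0.1156, y_carbon tetrachloride = 0.3278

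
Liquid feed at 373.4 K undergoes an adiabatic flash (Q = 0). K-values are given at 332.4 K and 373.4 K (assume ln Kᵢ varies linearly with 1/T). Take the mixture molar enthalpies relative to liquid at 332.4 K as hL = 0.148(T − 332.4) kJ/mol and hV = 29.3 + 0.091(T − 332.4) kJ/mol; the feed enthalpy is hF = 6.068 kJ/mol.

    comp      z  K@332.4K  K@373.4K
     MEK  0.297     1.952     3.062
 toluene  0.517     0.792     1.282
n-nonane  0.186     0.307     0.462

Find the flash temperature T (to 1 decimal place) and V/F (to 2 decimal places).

Adiabatic flash: solve Rachford–Rice at each trial T, then check hF = ψ·hV(T) + (1−ψ)·hL(T).
  T = 332.4 K: K = (1.952, 0.792, 0.307), RR gives ψ = 0.128, H_out = 3.760 kJ/mol
  T = 373.4 K: K = (3.062, 1.282, 0.462), RR gives ψ = 1.000, H_out = 33.031 kJ/mol
  T = 352.9 K: K = (2.477, 1.022, 0.381), RR gives ψ = 0.761, H_out = 24.445 kJ/mol
  T = 342.6 K: K = (2.205, 0.902, 0.343), RR gives ψ = 0.467, H_out = 14.917 kJ/mol
  T = 337.5 K: K = (2.077, 0.846, 0.325), RR gives ψ = 0.303, H_out = 9.534 kJ/mol
  T = 334.9 K: K = (2.013, 0.818, 0.316), RR gives ψ = 0.215, H_out = 6.640 kJ/mol
  T = 333.6 K: K = (1.981, 0.805, 0.311), RR gives ψ = 0.170, H_out = 5.155 kJ/mol
Linear interpolation between T = 333.6 (H_out = 5.155) and T = 334.9 (H_out = 6.640) on hF = 6.068 gives T ≈ 334.4 K, at which ψ = 0.20.

T = 334.4 K, V/F = 0.20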